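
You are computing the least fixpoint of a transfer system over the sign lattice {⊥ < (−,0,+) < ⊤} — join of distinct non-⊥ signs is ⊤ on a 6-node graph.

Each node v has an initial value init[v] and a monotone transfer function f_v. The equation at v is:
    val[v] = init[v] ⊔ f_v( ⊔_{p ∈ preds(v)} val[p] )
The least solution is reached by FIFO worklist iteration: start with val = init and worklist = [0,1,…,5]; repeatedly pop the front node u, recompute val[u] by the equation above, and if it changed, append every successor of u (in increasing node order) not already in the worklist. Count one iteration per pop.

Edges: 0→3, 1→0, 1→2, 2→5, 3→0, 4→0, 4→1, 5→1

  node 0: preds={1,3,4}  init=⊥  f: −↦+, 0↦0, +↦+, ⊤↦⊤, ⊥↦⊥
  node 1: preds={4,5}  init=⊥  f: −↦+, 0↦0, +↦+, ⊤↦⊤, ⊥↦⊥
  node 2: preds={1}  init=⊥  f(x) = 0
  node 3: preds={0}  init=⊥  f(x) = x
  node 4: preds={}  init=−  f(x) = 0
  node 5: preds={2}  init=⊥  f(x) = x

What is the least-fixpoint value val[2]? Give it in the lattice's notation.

Worklist (11 pops):
  #1 pop 0: in=− → + (was ⊥); enqueue []
  #2 pop 1: in=− → + (was ⊥); enqueue [0]
  #3 pop 2: in=+ → 0 (was ⊥); enqueue []
  #4 pop 3: in=+ → + (was ⊥); enqueue []
  #5 pop 4: in=⊥ → ⊤ (was −); enqueue [1]
  #6 pop 5: in=0 → 0 (was ⊥); enqueue []
  #7 pop 0: in=⊤ → ⊤ (was +); enqueue [3]
  #8 pop 1: in=⊤ → ⊤ (was +); enqueue [0,2]
  #9 pop 3: in=⊤ → ⊤ (was +); enqueue []
  #10 pop 0: in=⊤ → ⊤ (no change)
  #11 pop 2: in=⊤ → 0 (no change)

Fixpoint:
  val[0] = ⊤
  val[1] = ⊤
  val[2] = 0
  val[3] = ⊤
  val[4] = ⊤
  val[5] = 0

0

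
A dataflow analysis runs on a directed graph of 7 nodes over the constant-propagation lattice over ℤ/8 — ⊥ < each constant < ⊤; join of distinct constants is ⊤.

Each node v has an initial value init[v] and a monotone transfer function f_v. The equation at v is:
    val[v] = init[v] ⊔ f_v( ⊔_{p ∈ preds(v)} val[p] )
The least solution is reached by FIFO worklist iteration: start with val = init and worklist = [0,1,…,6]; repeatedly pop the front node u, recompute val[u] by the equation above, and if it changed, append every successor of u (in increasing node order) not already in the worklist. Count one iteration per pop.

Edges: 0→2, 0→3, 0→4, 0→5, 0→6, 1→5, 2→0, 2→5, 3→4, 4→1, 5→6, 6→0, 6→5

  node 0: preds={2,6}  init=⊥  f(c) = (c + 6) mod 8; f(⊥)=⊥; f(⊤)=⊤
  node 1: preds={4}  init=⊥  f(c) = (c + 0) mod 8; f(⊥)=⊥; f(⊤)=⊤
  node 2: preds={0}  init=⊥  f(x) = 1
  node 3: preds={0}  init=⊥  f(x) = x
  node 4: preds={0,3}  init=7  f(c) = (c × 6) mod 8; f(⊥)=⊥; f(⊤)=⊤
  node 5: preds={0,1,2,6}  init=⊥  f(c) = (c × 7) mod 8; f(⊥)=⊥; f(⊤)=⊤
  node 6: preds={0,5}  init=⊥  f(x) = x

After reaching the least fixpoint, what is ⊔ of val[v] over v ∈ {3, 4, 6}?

⊤

Iteration log — 15 steps:
  step 1. node 0  ⊔preds=⊥  new=⊥  stable
  step 2. node 1  ⊔preds=7  new=7  old=⊥  +wl: 
  step 3. node 2  ⊔preds=⊥  new=1  old=⊥  +wl: 0
  step 4. node 3  ⊔preds=⊥  new=⊥  stable
  step 5. node 4  ⊔preds=⊥  new=7  stable
  step 6. node 5  ⊔preds=⊤  new=⊤  old=⊥  +wl: 
  step 7. node 6  ⊔preds=⊤  new=⊤  old=⊥  +wl: 5
  step 8. node 0  ⊔preds=⊤  new=⊤  old=⊥  +wl: 2,3,4,6
  step 9. node 5  ⊔preds=⊤  new=⊤  stable
  step 10. node 2  ⊔preds=⊤  new=1  stable
  step 11. node 3  ⊔preds=⊤  new=⊤  old=⊥  +wl: 
  step 12. node 4  ⊔preds=⊤  new=⊤  old=7  +wl: 1
  step 13. node 6  ⊔preds=⊤  new=⊤  stable
  step 14. node 1  ⊔preds=⊤  new=⊤  old=7  +wl: 5
  step 15. node 5  ⊔preds=⊤  new=⊤  stable

Least fixpoint reached:
  node 0: ⊤
  node 1: ⊤
  node 2: 1
  node 3: ⊤
  node 4: ⊤
  node 5: ⊤
  node 6: ⊤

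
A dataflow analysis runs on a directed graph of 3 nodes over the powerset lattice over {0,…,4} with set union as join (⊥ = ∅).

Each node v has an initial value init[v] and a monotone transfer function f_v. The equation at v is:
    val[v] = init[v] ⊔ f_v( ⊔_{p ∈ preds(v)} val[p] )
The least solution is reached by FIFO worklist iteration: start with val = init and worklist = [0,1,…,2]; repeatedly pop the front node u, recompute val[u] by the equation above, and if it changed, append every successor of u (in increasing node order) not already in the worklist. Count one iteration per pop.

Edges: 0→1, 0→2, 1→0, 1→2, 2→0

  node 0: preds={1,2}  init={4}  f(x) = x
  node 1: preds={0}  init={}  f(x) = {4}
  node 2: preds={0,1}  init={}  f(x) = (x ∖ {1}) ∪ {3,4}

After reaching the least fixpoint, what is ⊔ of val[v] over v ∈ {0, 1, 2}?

Worklist (6 pops):
  #1 pop 0: in={} → {4} (no change)
  #2 pop 1: in={4} → {4} (was {}); enqueue [0]
  #3 pop 2: in={4} → {3,4} (was {}); enqueue []
  #4 pop 0: in={3,4} → {3,4} (was {4}); enqueue [1,2]
  #5 pop 1: in={3,4} → {4} (no change)
  #6 pop 2: in={3,4} → {3,4} (no change)

Fixpoint:
  val[0] = {3,4}
  val[1] = {4}
  val[2] = {3,4}

{3,4}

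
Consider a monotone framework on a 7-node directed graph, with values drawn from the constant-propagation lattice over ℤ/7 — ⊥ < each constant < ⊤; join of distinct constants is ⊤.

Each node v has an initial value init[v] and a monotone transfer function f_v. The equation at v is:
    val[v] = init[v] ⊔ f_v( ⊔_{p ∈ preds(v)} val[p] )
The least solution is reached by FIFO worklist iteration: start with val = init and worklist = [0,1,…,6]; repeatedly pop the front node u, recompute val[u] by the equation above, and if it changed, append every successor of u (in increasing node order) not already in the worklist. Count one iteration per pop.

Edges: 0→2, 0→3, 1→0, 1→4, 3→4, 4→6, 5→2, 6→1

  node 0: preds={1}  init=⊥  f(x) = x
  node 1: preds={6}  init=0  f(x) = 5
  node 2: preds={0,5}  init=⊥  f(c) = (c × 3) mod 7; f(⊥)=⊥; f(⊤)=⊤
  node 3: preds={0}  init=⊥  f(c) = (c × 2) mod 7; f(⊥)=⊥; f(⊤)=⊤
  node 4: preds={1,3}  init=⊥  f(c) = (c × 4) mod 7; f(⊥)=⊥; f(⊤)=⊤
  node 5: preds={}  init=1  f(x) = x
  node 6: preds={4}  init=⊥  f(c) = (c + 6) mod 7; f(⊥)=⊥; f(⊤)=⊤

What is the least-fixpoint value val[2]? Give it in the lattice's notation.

Iteration log — 12 steps:
  step 1. node 0  ⊔preds=0  new=0  old=⊥  +wl: 
  step 2. node 1  ⊔preds=⊥  new=⊤  old=0  +wl: 0
  step 3. node 2  ⊔preds=⊤  new=⊤  old=⊥  +wl: 
  step 4. node 3  ⊔preds=0  new=0  old=⊥  +wl: 
  step 5. node 4  ⊔preds=⊤  new=⊤  old=⊥  +wl: 
  step 6. node 5  ⊔preds=⊥  new=1  stable
  step 7. node 6  ⊔preds=⊤  new=⊤  old=⊥  +wl: 1
  step 8. node 0  ⊔preds=⊤  new=⊤  old=0  +wl: 2,3
  step 9. node 1  ⊔preds=⊤  new=⊤  stable
  step 10. node 2  ⊔preds=⊤  new=⊤  stable
  step 11. node 3  ⊔preds=⊤  new=⊤  old=0  +wl: 4
  step 12. node 4  ⊔preds=⊤  new=⊤  stable

Least fixpoint reached:
  node 0: ⊤
  node 1: ⊤
  node 2: ⊤
  node 3: ⊤
  node 4: ⊤
  node 5: 1
  node 6: ⊤

⊤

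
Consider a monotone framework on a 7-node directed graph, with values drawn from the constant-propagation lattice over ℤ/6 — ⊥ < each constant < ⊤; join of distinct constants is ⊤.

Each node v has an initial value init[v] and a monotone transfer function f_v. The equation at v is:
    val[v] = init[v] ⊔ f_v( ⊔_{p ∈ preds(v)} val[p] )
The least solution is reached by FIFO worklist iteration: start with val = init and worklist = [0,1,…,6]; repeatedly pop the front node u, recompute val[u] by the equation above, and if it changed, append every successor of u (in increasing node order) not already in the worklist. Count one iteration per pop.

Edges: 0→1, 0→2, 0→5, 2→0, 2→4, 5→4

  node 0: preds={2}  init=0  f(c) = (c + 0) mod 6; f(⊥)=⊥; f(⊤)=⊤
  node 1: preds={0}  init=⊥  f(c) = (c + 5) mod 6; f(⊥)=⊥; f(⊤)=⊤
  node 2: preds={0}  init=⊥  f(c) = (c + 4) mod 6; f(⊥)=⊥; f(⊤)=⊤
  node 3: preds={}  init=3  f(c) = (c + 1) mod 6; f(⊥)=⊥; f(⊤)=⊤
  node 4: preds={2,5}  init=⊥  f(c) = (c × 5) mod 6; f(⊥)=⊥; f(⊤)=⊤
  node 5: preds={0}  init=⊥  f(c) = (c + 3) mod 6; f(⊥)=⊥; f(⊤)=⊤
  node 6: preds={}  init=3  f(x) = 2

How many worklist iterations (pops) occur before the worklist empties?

Worklist (14 pops):
  #1 pop 0: in=⊥ → 0 (no change)
  #2 pop 1: in=0 → 5 (was ⊥); enqueue []
  #3 pop 2: in=0 → 4 (was ⊥); enqueue [0]
  #4 pop 3: in=⊥ → 3 (no change)
  #5 pop 4: in=4 → 2 (was ⊥); enqueue []
  #6 pop 5: in=0 → 3 (was ⊥); enqueue [4]
  #7 pop 6: in=⊥ → ⊤ (was 3); enqueue []
  #8 pop 0: in=4 → ⊤ (was 0); enqueue [1,2,5]
  #9 pop 4: in=⊤ → ⊤ (was 2); enqueue []
  #10 pop 1: in=⊤ → ⊤ (was 5); enqueue []
  #11 pop 2: in=⊤ → ⊤ (was 4); enqueue [0,4]
  #12 pop 5: in=⊤ → ⊤ (was 3); enqueue []
  #13 pop 0: in=⊤ → ⊤ (no change)
  #14 pop 4: in=⊤ → ⊤ (no change)

Fixpoint:
  val[0] = ⊤
  val[1] = ⊤
  val[2] = ⊤
  val[3] = 3
  val[4] = ⊤
  val[5] = ⊤
  val[6] = ⊤

14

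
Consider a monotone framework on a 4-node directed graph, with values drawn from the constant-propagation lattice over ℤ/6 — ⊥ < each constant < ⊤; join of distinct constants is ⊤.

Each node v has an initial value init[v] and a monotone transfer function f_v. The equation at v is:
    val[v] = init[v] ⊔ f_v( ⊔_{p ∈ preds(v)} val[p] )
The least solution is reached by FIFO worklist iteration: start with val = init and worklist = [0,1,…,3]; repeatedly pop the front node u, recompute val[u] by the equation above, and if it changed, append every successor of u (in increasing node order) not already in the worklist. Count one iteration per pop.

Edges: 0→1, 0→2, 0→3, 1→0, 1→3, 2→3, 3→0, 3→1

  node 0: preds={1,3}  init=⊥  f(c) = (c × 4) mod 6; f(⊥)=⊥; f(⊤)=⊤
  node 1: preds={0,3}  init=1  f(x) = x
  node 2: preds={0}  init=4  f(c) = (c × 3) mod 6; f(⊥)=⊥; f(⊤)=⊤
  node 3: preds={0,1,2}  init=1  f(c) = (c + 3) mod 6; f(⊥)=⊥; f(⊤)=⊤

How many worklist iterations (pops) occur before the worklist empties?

Iteration log — 8 steps:
  step 1. node 0  ⊔preds=1  new=4  old=⊥  +wl: 
  step 2. node 1  ⊔preds=⊤  new=⊤  old=1  +wl: 0
  step 3. node 2  ⊔preds=4  new=⊤  old=4  +wl: 
  step 4. node 3  ⊔preds=⊤  new=⊤  old=1  +wl: 1
  step 5. node 0  ⊔preds=⊤  new=⊤  old=4  +wl: 2,3
  step 6. node 1  ⊔preds=⊤  new=⊤  stable
  step 7. node 2  ⊔preds=⊤  new=⊤  stable
  step 8. node 3  ⊔preds=⊤  new=⊤  stable

Least fixpoint reached:
  node 0: ⊤
  node 1: ⊤
  node 2: ⊤
  node 3: ⊤

8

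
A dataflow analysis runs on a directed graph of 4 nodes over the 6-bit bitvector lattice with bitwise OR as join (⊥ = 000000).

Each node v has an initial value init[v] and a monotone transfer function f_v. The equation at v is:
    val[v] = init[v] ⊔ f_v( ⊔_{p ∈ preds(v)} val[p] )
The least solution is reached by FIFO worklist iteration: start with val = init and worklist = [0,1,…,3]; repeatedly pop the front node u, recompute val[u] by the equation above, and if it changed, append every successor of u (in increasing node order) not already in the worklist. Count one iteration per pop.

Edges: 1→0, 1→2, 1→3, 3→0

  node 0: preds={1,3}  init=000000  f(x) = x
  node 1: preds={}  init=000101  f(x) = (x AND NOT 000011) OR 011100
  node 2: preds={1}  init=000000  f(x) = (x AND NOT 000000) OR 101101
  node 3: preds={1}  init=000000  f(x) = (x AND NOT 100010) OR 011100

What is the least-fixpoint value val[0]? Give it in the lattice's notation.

011101

Iteration log — 5 steps:
  step 1. node 0  ⊔preds=000101  new=000101  old=000000  +wl: 
  step 2. node 1  ⊔preds=000000  new=011101  old=000101  +wl: 0
  step 3. node 2  ⊔preds=011101  new=111101  old=000000  +wl: 
  step 4. node 3  ⊔preds=011101  new=011101  old=000000  +wl: 
  step 5. node 0  ⊔preds=011101  new=011101  old=000101  +wl: 

Least fixpoint reached:
  node 0: 011101
  node 1: 011101
  node 2: 111101
  node 3: 011101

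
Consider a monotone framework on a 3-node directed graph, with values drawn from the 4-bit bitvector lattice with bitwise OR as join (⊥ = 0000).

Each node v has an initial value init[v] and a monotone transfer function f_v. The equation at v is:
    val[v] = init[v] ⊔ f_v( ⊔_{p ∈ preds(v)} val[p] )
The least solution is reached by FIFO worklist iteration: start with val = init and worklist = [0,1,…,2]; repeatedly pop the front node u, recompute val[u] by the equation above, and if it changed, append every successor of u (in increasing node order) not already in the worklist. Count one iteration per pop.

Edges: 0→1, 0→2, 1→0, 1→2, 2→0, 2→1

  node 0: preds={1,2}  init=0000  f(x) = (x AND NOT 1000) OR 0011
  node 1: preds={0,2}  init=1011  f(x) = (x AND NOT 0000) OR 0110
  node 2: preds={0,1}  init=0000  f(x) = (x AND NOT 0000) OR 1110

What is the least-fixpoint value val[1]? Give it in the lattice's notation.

1111

Trace (6 dequeues):
  [1] u=0 | in 1011 | out 0011 | prev 0000 | push {}
  [2] u=1 | in 0011 | out 1111 | prev 1011 | push {0}
  [3] u=2 | in 1111 | out 1111 | prev 0000 | push {1}
  [4] u=0 | in 1111 | out 0111 | prev 0011 | push {2}
  [5] u=1 | in 1111 | out 1111 | ==
  [6] u=2 | in 1111 | out 1111 | ==

Converged values:
  [0] 0111
  [1] 1111
  [2] 1111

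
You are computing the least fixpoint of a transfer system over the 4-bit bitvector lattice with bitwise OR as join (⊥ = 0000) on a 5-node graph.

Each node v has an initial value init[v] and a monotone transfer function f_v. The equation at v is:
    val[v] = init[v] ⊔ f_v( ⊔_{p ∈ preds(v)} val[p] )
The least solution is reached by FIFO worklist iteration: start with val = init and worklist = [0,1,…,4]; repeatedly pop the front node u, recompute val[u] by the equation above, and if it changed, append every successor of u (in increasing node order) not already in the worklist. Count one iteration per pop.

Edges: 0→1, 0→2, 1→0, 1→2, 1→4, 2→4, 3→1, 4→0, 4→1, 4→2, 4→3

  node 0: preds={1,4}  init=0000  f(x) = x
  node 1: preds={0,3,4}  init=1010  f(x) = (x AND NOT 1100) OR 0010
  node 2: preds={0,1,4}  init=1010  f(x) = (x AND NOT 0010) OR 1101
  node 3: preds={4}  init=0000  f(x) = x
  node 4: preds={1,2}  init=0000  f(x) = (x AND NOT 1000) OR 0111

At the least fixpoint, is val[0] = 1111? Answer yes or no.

Worklist (12 pops):
  #1 pop 0: in=1010 → 1010 (was 0000); enqueue []
  #2 pop 1: in=1010 → 1010 (no change)
  #3 pop 2: in=1010 → 1111 (was 1010); enqueue []
  #4 pop 3: in=0000 → 0000 (no change)
  #5 pop 4: in=1111 → 0111 (was 0000); enqueue [0,1,2,3]
  #6 pop 0: in=1111 → 1111 (was 1010); enqueue []
  #7 pop 1: in=1111 → 1011 (was 1010); enqueue [0,4]
  #8 pop 2: in=1111 → 1111 (no change)
  #9 pop 3: in=0111 → 0111 (was 0000); enqueue [1]
  #10 pop 0: in=1111 → 1111 (no change)
  #11 pop 4: in=1111 → 0111 (no change)
  #12 pop 1: in=1111 → 1011 (no change)

Fixpoint:
  val[0] = 1111
  val[1] = 1011
  val[2] = 1111
  val[3] = 0111
  val[4] = 0111

yes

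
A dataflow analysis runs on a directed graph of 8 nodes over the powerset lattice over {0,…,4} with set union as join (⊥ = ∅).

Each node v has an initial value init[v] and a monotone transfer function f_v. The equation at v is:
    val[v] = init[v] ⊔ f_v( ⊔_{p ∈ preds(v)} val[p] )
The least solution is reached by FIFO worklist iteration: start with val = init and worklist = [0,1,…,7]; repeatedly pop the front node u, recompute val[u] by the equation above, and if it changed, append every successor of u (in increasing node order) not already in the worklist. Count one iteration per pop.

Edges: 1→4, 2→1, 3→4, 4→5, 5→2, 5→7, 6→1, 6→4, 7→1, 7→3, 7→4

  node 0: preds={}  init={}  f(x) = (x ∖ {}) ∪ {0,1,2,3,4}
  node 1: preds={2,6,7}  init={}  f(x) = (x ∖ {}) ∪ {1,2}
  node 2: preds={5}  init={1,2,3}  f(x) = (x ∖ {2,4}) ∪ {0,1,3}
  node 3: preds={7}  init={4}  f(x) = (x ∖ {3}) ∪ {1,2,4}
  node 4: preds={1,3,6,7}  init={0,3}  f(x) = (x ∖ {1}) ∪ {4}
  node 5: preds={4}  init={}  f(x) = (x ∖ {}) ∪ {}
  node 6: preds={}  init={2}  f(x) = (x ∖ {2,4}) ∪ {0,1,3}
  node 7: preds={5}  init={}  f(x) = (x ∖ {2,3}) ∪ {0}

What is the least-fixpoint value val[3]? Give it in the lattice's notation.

Trace (13 dequeues):
  [1] u=0 | in {} | out {0,1,2,3,4} | prev {} | push {}
  [2] u=1 | in {1,2,3} | out {1,2,3} | prev {} | push {}
  [3] u=2 | in {} | out {0,1,2,3} | prev {1,2,3} | push {1}
  [4] u=3 | in {} | out {1,2,4} | prev {4} | push {}
  [5] u=4 | in {1,2,3,4} | out {0,2,3,4} | prev {0,3} | push {}
  [6] u=5 | in {0,2,3,4} | out {0,2,3,4} | prev {} | push {2}
  [7] u=6 | in {} | out {0,1,2,3} | prev {2} | push {4}
  [8] u=7 | in {0,2,3,4} | out {0,4} | prev {} | push {3}
  [9] u=1 | in {0,1,2,3,4} | out {0,1,2,3,4} | prev {1,2,3} | push {}
  [10] u=2 | in {0,2,3,4} | out {0,1,2,3} | ==
  [11] u=4 | in {0,1,2,3,4} | out {0,2,3,4} | ==
  [12] u=3 | in {0,4} | out {0,1,2,4} | prev {1,2,4} | push {4}
  [13] u=4 | in {0,1,2,3,4} | out {0,2,3,4} | ==

Converged values:
  [0] {0,1,2,3,4}
  [1] {0,1,2,3,4}
  [2] {0,1,2,3}
  [3] {0,1,2,4}
  [4] {0,2,3,4}
  [5] {0,2,3,4}
  [6] {0,1,2,3}
  [7] {0,4}

{0,1,2,4}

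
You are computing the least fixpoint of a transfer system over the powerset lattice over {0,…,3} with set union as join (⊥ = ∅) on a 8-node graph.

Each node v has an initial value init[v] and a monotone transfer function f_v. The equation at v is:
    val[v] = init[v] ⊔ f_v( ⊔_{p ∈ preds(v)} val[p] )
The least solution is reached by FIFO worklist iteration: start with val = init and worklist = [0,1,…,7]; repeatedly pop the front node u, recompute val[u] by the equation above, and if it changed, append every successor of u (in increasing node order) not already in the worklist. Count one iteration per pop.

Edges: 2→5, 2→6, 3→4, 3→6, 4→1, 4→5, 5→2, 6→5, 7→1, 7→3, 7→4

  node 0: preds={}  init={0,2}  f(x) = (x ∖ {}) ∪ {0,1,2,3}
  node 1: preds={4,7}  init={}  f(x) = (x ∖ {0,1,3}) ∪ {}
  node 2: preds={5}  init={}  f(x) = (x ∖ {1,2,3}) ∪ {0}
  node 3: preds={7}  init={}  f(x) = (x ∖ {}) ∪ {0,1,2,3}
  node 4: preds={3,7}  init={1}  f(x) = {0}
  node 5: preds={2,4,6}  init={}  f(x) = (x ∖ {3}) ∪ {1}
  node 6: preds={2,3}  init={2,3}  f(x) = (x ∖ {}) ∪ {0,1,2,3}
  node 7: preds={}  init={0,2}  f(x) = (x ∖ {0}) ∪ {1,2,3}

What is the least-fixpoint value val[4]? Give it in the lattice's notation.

Worklist (13 pops):
  #1 pop 0: in={} → {0,1,2,3} (was {0,2}); enqueue []
  #2 pop 1: in={0,1,2} → {2} (was {}); enqueue []
  #3 pop 2: in={} → {0} (was {}); enqueue []
  #4 pop 3: in={0,2} → {0,1,2,3} (was {}); enqueue []
  #5 pop 4: in={0,1,2,3} → {0,1} (was {1}); enqueue [1]
  #6 pop 5: in={0,1,2,3} → {0,1,2} (was {}); enqueue [2]
  #7 pop 6: in={0,1,2,3} → {0,1,2,3} (was {2,3}); enqueue [5]
  #8 pop 7: in={} → {0,1,2,3} (was {0,2}); enqueue [3,4]
  #9 pop 1: in={0,1,2,3} → {2} (no change)
  #10 pop 2: in={0,1,2} → {0} (no change)
  #11 pop 5: in={0,1,2,3} → {0,1,2} (no change)
  #12 pop 3: in={0,1,2,3} → {0,1,2,3} (no change)
  #13 pop 4: in={0,1,2,3} → {0,1} (no change)

Fixpoint:
  val[0] = {0,1,2,3}
  val[1] = {2}
  val[2] = {0}
  val[3] = {0,1,2,3}
  val[4] = {0,1}
  val[5] = {0,1,2}
  val[6] = {0,1,2,3}
  val[7] = {0,1,2,3}

{0,1}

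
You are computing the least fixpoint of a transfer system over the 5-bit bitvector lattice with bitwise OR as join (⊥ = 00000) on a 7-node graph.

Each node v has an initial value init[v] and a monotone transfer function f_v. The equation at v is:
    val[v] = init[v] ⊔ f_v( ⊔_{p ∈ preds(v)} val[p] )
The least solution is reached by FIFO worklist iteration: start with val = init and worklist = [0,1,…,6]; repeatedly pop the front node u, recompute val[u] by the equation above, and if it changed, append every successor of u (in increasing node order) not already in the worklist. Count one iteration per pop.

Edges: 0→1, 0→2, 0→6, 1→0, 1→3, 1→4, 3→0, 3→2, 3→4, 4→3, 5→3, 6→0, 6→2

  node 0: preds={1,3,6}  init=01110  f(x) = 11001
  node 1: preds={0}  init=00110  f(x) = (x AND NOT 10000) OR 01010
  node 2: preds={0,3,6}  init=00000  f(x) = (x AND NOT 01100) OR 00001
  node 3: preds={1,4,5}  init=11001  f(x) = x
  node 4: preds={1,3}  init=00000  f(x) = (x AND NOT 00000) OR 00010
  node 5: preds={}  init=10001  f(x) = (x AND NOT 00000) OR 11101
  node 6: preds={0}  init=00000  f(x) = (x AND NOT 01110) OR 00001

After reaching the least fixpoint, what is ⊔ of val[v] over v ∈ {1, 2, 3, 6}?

Trace (10 dequeues):
  [1] u=0 | in 11111 | out 11111 | prev 01110 | push {}
  [2] u=1 | in 11111 | out 01111 | prev 00110 | push {0}
  [3] u=2 | in 11111 | out 10011 | prev 00000 | push {}
  [4] u=3 | in 11111 | out 11111 | prev 11001 | push {2}
  [5] u=4 | in 11111 | out 11111 | prev 00000 | push {3}
  [6] u=5 | in 00000 | out 11101 | prev 10001 | push {}
  [7] u=6 | in 11111 | out 10001 | prev 00000 | push {}
  [8] u=0 | in 11111 | out 11111 | ==
  [9] u=2 | in 11111 | out 10011 | ==
  [10] u=3 | in 11111 | out 11111 | ==

Converged values:
  [0] 11111
  [1] 01111
  [2] 10011
  [3] 11111
  [4] 11111
  [5] 11101
  [6] 10001

11111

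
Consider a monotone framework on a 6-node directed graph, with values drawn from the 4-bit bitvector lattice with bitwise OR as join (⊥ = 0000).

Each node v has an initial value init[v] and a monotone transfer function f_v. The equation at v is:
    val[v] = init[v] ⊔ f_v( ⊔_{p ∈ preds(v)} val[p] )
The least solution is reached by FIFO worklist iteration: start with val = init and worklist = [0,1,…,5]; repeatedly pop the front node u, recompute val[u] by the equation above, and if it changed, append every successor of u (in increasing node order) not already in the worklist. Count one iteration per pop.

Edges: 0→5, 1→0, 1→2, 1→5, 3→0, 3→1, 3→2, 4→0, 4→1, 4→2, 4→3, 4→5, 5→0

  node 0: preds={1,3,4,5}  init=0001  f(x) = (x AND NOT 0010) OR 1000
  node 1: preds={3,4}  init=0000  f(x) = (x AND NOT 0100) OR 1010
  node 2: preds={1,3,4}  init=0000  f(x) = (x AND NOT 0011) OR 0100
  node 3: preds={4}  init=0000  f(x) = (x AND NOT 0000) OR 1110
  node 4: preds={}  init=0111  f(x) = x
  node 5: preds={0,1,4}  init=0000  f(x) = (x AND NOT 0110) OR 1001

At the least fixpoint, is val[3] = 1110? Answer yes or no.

no

Trace (9 dequeues):
  [1] u=0 | in 0111 | out 1101 | prev 0001 | push {}
  [2] u=1 | in 0111 | out 1011 | prev 0000 | push {0}
  [3] u=2 | in 1111 | out 1100 | prev 0000 | push {}
  [4] u=3 | in 0111 | out 1111 | prev 0000 | push {1,2}
  [5] u=4 | in 0000 | out 0111 | ==
  [6] u=5 | in 1111 | out 1001 | prev 0000 | push {}
  [7] u=0 | in 1111 | out 1101 | ==
  [8] u=1 | in 1111 | out 1011 | ==
  [9] u=2 | in 1111 | out 1100 | ==

Converged values:
  [0] 1101
  [1] 1011
  [2] 1100
  [3] 1111
  [4] 0111
  [5] 1001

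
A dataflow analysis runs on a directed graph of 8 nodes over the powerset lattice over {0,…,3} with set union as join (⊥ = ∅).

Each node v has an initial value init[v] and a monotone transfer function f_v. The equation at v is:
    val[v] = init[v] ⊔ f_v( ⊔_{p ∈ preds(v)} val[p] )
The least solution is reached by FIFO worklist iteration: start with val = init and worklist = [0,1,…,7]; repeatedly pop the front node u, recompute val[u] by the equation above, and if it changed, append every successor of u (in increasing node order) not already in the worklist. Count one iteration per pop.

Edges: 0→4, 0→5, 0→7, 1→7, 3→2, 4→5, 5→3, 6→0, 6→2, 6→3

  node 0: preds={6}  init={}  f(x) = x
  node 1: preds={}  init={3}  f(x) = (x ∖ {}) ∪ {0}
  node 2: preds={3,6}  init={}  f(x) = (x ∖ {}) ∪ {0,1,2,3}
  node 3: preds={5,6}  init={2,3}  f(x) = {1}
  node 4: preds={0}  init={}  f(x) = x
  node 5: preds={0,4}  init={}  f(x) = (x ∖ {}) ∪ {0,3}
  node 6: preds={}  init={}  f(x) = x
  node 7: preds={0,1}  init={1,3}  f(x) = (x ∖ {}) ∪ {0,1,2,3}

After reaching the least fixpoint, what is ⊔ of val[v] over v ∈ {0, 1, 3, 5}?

Worklist (10 pops):
  #1 pop 0: in={} → {} (no change)
  #2 pop 1: in={} → {0,3} (was {3}); enqueue []
  #3 pop 2: in={2,3} → {0,1,2,3} (was {}); enqueue []
  #4 pop 3: in={} → {1,2,3} (was {2,3}); enqueue [2]
  #5 pop 4: in={} → {} (no change)
  #6 pop 5: in={} → {0,3} (was {}); enqueue [3]
  #7 pop 6: in={} → {} (no change)
  #8 pop 7: in={0,3} → {0,1,2,3} (was {1,3}); enqueue []
  #9 pop 2: in={1,2,3} → {0,1,2,3} (no change)
  #10 pop 3: in={0,3} → {1,2,3} (no change)

Fixpoint:
  val[0] = {}
  val[1] = {0,3}
  val[2] = {0,1,2,3}
  val[3] = {1,2,3}
  val[4] = {}
  val[5] = {0,3}
  val[6] = {}
  val[7] = {0,1,2,3}

{0,1,2,3}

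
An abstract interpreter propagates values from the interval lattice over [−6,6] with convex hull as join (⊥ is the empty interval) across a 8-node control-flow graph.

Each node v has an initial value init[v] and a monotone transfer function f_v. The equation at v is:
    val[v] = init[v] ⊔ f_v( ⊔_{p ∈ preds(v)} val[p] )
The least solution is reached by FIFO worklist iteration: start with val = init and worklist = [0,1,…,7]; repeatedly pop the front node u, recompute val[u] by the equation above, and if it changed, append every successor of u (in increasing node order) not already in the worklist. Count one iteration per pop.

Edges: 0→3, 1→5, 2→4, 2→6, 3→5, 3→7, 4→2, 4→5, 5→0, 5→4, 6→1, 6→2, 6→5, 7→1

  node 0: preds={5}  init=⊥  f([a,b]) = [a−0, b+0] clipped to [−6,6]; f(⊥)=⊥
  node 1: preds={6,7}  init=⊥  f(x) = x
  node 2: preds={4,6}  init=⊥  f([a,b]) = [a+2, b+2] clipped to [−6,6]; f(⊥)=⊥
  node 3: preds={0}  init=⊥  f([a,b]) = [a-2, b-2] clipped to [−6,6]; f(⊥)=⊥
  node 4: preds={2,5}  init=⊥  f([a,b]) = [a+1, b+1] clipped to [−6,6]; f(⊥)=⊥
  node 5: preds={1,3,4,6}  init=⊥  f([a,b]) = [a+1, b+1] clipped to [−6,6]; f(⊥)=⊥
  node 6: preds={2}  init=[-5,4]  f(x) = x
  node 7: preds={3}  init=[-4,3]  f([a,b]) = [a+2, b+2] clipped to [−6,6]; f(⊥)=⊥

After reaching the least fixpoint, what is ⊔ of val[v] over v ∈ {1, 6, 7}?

[-5,6]

Worklist (23 pops):
  #1 pop 0: in=⊥ → ⊥ (no change)
  #2 pop 1: in=[-5,4] → [-5,4] (was ⊥); enqueue []
  #3 pop 2: in=[-5,4] → [-3,6] (was ⊥); enqueue []
  #4 pop 3: in=⊥ → ⊥ (no change)
  #5 pop 4: in=[-3,6] → [-2,6] (was ⊥); enqueue [2]
  #6 pop 5: in=[-5,6] → [-4,6] (was ⊥); enqueue [0,4]
  #7 pop 6: in=[-3,6] → [-5,6] (was [-5,4]); enqueue [1,5]
  #8 pop 7: in=⊥ → [-4,3] (no change)
  #9 pop 2: in=[-5,6] → [-3,6] (no change)
  #10 pop 0: in=[-4,6] → [-4,6] (was ⊥); enqueue [3]
  #11 pop 4: in=[-4,6] → [-3,6] (was [-2,6]); enqueue [2]
  #12 pop 1: in=[-5,6] → [-5,6] (was [-5,4]); enqueue []
  #13 pop 5: in=[-5,6] → [-4,6] (no change)
  #14 pop 3: in=[-4,6] → [-6,4] (was ⊥); enqueue [5,7]
  #15 pop 2: in=[-5,6] → [-3,6] (no change)
  #16 pop 5: in=[-6,6] → [-5,6] (was [-4,6]); enqueue [0,4]
  #17 pop 7: in=[-6,4] → [-4,6] (was [-4,3]); enqueue [1]
  #18 pop 0: in=[-5,6] → [-5,6] (was [-4,6]); enqueue [3]
  #19 pop 4: in=[-5,6] → [-4,6] (was [-3,6]); enqueue [2,5]
  #20 pop 1: in=[-5,6] → [-5,6] (no change)
  #21 pop 3: in=[-5,6] → [-6,4] (no change)
  #22 pop 2: in=[-5,6] → [-3,6] (no change)
  #23 pop 5: in=[-6,6] → [-5,6] (no change)

Fixpoint:
  val[0] = [-5,6]
  val[1] = [-5,6]
  val[2] = [-3,6]
  val[3] = [-6,4]
  val[4] = [-4,6]
  val[5] = [-5,6]
  val[6] = [-5,6]
  val[7] = [-4,6]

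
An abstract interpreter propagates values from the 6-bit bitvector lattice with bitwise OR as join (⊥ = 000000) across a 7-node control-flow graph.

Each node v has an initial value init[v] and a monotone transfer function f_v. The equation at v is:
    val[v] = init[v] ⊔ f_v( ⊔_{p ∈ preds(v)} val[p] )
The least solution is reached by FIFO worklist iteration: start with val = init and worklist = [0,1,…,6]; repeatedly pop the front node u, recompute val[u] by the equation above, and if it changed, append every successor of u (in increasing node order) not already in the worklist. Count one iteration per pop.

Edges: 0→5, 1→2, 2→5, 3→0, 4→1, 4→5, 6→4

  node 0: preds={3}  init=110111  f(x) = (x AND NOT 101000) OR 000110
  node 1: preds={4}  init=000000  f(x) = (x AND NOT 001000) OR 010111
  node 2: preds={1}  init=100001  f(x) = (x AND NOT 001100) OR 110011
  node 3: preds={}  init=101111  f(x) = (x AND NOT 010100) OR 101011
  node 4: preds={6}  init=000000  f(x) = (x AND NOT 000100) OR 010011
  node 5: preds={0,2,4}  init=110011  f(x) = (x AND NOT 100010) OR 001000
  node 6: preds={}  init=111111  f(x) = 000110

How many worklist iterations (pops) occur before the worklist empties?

Iteration log — 9 steps:
  step 1. node 0  ⊔preds=101111  new=110111  stable
  step 2. node 1  ⊔preds=000000  new=010111  old=000000  +wl: 
  step 3. node 2  ⊔preds=010111  new=110011  old=100001  +wl: 
  step 4. node 3  ⊔preds=000000  new=101111  stable
  step 5. node 4  ⊔preds=111111  new=111011  old=000000  +wl: 1
  step 6. node 5  ⊔preds=111111  new=111111  old=110011  +wl: 
  step 7. node 6  ⊔preds=000000  new=111111  stable
  step 8. node 1  ⊔preds=111011  new=110111  old=010111  +wl: 2
  step 9. node 2  ⊔preds=110111  new=110011  stable

Least fixpoint reached:
  node 0: 110111
  node 1: 110111
  node 2: 110011
  node 3: 101111
  node 4: 111011
  node 5: 111111
  node 6: 111111

9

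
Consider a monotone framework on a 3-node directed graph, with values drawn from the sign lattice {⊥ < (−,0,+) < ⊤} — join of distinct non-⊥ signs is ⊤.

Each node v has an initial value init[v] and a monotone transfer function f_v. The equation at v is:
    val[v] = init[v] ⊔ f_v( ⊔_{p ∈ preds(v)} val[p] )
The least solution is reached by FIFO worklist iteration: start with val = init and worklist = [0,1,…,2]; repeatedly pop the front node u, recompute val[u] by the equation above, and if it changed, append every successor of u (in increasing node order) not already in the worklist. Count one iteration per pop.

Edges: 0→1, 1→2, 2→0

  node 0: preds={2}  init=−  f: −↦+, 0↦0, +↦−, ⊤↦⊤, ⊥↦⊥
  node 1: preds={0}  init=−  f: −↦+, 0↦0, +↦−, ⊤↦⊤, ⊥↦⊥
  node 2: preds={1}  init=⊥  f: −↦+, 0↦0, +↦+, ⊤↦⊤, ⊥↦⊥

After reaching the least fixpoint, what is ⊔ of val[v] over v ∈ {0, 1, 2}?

⊤

Worklist (5 pops):
  #1 pop 0: in=⊥ → − (no change)
  #2 pop 1: in=− → ⊤ (was −); enqueue []
  #3 pop 2: in=⊤ → ⊤ (was ⊥); enqueue [0]
  #4 pop 0: in=⊤ → ⊤ (was −); enqueue [1]
  #5 pop 1: in=⊤ → ⊤ (no change)

Fixpoint:
  val[0] = ⊤
  val[1] = ⊤
  val[2] = ⊤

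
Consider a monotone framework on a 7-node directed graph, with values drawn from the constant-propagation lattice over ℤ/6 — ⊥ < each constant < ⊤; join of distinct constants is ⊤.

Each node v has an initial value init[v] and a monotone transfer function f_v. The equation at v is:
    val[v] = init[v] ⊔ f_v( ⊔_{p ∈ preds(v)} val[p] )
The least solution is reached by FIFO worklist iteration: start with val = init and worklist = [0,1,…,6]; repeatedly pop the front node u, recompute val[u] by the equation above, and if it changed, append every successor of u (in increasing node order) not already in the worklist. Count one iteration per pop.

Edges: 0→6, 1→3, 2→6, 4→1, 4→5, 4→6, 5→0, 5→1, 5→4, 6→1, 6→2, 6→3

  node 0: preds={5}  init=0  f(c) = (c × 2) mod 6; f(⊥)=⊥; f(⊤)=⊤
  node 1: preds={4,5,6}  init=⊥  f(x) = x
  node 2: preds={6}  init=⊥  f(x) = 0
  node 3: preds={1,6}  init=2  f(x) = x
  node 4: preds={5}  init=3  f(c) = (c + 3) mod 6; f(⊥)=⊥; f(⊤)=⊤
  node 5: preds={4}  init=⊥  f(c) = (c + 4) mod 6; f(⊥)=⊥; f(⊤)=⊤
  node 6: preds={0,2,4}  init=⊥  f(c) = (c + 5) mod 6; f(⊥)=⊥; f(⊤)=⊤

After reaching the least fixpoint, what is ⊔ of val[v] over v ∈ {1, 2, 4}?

Worklist (18 pops):
  #1 pop 0: in=⊥ → 0 (no change)
  #2 pop 1: in=3 → 3 (was ⊥); enqueue []
  #3 pop 2: in=⊥ → 0 (was ⊥); enqueue []
  #4 pop 3: in=3 → ⊤ (was 2); enqueue []
  #5 pop 4: in=⊥ → 3 (no change)
  #6 pop 5: in=3 → 1 (was ⊥); enqueue [0,1,4]
  #7 pop 6: in=⊤ → ⊤ (was ⊥); enqueue [2,3]
  #8 pop 0: in=1 → ⊤ (was 0); enqueue [6]
  #9 pop 1: in=⊤ → ⊤ (was 3); enqueue []
  #10 pop 4: in=1 → ⊤ (was 3); enqueue [1,5]
  #11 pop 2: in=⊤ → 0 (no change)
  #12 pop 3: in=⊤ → ⊤ (no change)
  #13 pop 6: in=⊤ → ⊤ (no change)
  #14 pop 1: in=⊤ → ⊤ (no change)
  #15 pop 5: in=⊤ → ⊤ (was 1); enqueue [0,1,4]
  #16 pop 0: in=⊤ → ⊤ (no change)
  #17 pop 1: in=⊤ → ⊤ (no change)
  #18 pop 4: in=⊤ → ⊤ (no change)

Fixpoint:
  val[0] = ⊤
  val[1] = ⊤
  val[2] = 0
  val[3] = ⊤
  val[4] = ⊤
  val[5] = ⊤
  val[6] = ⊤

⊤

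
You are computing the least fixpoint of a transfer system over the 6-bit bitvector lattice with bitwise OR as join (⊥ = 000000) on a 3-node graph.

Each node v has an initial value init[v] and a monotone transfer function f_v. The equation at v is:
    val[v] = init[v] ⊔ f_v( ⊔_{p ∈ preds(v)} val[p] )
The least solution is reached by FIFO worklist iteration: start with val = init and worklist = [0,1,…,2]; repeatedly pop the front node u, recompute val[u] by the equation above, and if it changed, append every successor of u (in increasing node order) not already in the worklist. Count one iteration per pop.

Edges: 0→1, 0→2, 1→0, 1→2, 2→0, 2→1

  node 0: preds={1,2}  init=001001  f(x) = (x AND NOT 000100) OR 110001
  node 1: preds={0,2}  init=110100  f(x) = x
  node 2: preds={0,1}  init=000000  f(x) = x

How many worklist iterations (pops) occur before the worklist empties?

5

Trace (5 dequeues):
  [1] u=0 | in 110100 | out 111001 | prev 001001 | push {}
  [2] u=1 | in 111001 | out 111101 | prev 110100 | push {0}
  [3] u=2 | in 111101 | out 111101 | prev 000000 | push {1}
  [4] u=0 | in 111101 | out 111001 | ==
  [5] u=1 | in 111101 | out 111101 | ==

Converged values:
  [0] 111001
  [1] 111101
  [2] 111101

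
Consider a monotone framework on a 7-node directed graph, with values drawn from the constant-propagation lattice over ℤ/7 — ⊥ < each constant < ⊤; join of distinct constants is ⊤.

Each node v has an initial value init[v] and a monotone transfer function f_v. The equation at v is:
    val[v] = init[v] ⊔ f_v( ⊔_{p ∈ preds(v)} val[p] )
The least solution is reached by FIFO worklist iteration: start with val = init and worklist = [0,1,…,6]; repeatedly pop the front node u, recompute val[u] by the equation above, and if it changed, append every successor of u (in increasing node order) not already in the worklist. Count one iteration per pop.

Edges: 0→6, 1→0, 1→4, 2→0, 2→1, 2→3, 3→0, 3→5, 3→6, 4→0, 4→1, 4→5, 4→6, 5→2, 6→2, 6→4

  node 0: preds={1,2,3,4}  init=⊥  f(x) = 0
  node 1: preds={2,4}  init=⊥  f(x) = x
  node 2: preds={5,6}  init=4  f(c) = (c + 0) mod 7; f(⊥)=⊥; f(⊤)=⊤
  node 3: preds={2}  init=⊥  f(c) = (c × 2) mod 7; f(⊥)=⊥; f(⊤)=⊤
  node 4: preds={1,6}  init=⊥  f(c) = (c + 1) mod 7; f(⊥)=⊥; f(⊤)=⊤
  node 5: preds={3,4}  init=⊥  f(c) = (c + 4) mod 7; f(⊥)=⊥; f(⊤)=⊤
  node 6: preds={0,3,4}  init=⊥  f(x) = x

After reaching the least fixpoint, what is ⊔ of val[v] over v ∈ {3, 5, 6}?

⊤

Iteration log — 17 steps:
  step 1. node 0  ⊔preds=4  new=0  old=⊥  +wl: 
  step 2. node 1  ⊔preds=4  new=4  old=⊥  +wl: 0
  step 3. node 2  ⊔preds=⊥  new=4  stable
  step 4. node 3  ⊔preds=4  new=1  old=⊥  +wl: 
  step 5. node 4  ⊔preds=4  new=5  old=⊥  +wl: 1
  step 6. node 5  ⊔preds=⊤  new=⊤  old=⊥  +wl: 2
  step 7. node 6  ⊔preds=⊤  new=⊤  old=⊥  +wl: 4
  step 8. node 0  ⊔preds=⊤  new=0  stable
  step 9. node 1  ⊔preds=⊤  new=⊤  old=4  +wl: 0
  step 10. node 2  ⊔preds=⊤  new=⊤  old=4  +wl: 1,3
  step 11. node 4  ⊔preds=⊤  new=⊤  old=5  +wl: 5,6
  step 12. node 0  ⊔preds=⊤  new=0  stable
  step 13. node 1  ⊔preds=⊤  new=⊤  stable
  step 14. node 3  ⊔preds=⊤  new=⊤  old=1  +wl: 0
  step 15. node 5  ⊔preds=⊤  new=⊤  stable
  step 16. node 6  ⊔preds=⊤  new=⊤  stable
  step 17. node 0  ⊔preds=⊤  new=0  stable

Least fixpoint reached:
  node 0: 0
  node 1: ⊤
  node 2: ⊤
  node 3: ⊤
  node 4: ⊤
  node 5: ⊤
  node 6: ⊤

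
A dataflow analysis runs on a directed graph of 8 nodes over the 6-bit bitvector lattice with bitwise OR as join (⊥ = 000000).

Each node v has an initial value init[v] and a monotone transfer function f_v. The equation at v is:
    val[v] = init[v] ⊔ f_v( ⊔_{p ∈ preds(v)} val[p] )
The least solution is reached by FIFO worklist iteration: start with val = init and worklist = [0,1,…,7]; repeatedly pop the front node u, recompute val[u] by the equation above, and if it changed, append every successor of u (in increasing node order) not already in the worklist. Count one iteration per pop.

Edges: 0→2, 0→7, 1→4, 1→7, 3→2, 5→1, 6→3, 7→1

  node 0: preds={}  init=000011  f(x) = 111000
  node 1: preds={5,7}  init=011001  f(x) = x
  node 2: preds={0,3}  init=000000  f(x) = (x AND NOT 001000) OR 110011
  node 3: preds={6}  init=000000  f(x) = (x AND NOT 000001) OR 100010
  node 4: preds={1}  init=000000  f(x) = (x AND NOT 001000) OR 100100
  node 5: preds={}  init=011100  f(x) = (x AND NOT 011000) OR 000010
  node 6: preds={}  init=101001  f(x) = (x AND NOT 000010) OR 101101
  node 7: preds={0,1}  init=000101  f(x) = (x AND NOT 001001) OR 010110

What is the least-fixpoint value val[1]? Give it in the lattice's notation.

111111

Trace (14 dequeues):
  [1] u=0 | in 000000 | out 111011 | prev 000011 | push {}
  [2] u=1 | in 011101 | out 011101 | prev 011001 | push {}
  [3] u=2 | in 111011 | out 110011 | prev 000000 | push {}
  [4] u=3 | in 101001 | out 101010 | prev 000000 | push {2}
  [5] u=4 | in 011101 | out 110101 | prev 000000 | push {}
  [6] u=5 | in 000000 | out 011110 | prev 011100 | push {1}
  [7] u=6 | in 000000 | out 101101 | prev 101001 | push {3}
  [8] u=7 | in 111111 | out 110111 | prev 000101 | push {}
  [9] u=2 | in 111011 | out 110011 | ==
  [10] u=1 | in 111111 | out 111111 | prev 011101 | push {4,7}
  [11] u=3 | in 101101 | out 101110 | prev 101010 | push {2}
  [12] u=4 | in 111111 | out 110111 | prev 110101 | push {}
  [13] u=7 | in 111111 | out 110111 | ==
  [14] u=2 | in 111111 | out 110111 | prev 110011 | push {}

Converged values:
  [0] 111011
  [1] 111111
  [2] 110111
  [3] 101110
  [4] 110111
  [5] 011110
  [6] 101101
  [7] 110111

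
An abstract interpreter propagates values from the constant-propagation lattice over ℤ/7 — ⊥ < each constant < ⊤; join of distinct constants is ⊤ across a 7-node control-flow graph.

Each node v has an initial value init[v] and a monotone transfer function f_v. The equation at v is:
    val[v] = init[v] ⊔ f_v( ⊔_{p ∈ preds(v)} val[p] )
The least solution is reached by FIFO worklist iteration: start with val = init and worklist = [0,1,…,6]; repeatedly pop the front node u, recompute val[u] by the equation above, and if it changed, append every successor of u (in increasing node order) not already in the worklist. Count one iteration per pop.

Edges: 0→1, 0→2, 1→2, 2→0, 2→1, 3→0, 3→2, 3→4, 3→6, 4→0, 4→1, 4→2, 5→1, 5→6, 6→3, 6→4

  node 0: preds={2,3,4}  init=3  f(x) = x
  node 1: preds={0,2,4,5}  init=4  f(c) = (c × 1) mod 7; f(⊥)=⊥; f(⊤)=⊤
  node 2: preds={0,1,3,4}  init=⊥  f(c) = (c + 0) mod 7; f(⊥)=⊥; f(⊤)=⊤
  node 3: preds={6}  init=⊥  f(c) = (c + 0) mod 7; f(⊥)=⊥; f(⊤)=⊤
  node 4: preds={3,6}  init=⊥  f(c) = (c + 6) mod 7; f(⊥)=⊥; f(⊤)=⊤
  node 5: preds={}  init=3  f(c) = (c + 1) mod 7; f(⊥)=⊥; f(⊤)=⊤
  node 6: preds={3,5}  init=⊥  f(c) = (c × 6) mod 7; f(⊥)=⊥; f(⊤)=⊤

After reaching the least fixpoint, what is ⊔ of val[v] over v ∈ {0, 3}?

Trace (21 dequeues):
  [1] u=0 | in ⊥ | out 3 | ==
  [2] u=1 | in 3 | out ⊤ | prev 4 | push {}
  [3] u=2 | in ⊤ | out ⊤ | prev ⊥ | push {0,1}
  [4] u=3 | in ⊥ | out ⊥ | ==
  [5] u=4 | in ⊥ | out ⊥ | ==
  [6] u=5 | in ⊥ | out 3 | ==
  [7] u=6 | in 3 | out 4 | prev ⊥ | push {3,4}
  [8] u=0 | in ⊤ | out ⊤ | prev 3 | push {2}
  [9] u=1 | in ⊤ | out ⊤ | ==
  [10] u=3 | in 4 | out 4 | prev ⊥ | push {0,6}
  [11] u=4 | in 4 | out 3 | prev ⊥ | push {1}
  [12] u=2 | in ⊤ | out ⊤ | ==
  [13] u=0 | in ⊤ | out ⊤ | ==
  [14] u=6 | in ⊤ | out ⊤ | prev 4 | push {3,4}
  [15] u=1 | in ⊤ | out ⊤ | ==
  [16] u=3 | in ⊤ | out ⊤ | prev 4 | push {0,2,6}
  [17] u=4 | in ⊤ | out ⊤ | prev 3 | push {1}
  [18] u=0 | in ⊤ | out ⊤ | ==
  [19] u=2 | in ⊤ | out ⊤ | ==
  [20] u=6 | in ⊤ | out ⊤ | ==
  [21] u=1 | in ⊤ | out ⊤ | ==

Converged values:
  [0] ⊤
  [1] ⊤
  [2] ⊤
  [3] ⊤
  [4] ⊤
  [5] 3
  [6] ⊤

⊤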